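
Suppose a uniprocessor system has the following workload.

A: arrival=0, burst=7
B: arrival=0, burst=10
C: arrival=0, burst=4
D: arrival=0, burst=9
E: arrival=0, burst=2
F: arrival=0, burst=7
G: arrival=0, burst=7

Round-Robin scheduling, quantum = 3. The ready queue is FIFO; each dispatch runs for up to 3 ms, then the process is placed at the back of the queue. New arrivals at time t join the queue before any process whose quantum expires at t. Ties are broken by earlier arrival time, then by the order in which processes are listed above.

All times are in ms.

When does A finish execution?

Timeline: | A 0-3 | B 3-6 | C 6-9 | D 9-12 | E 12-14 | F 14-17 | G 17-20 | A 20-23 | B 23-26 | C 26-27 | D 27-30 | F 30-33 | G 33-36 | A 36-37 | B 37-40 | D 40-43 | F 43-44 | G 44-45 | B 45-46 |
Completion: A=37  B=46  C=27  D=43  E=14  F=44  G=45

37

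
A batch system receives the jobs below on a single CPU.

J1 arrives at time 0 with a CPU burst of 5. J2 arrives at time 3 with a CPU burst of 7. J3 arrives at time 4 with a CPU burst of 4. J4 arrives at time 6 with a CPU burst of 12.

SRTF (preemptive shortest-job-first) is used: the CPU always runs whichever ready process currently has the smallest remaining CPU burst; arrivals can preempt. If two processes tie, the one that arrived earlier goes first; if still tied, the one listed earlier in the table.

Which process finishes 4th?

J4

Schedule: | J1 0-5 | J3 5-9 | J2 9-16 | J4 16-28 |
Completion: J1=5  J2=16  J3=9  J4=28
Turnaround (C−A): J1=5  J2=13  J3=5  J4=22
Finish order: J1 → J3 → J2 → J4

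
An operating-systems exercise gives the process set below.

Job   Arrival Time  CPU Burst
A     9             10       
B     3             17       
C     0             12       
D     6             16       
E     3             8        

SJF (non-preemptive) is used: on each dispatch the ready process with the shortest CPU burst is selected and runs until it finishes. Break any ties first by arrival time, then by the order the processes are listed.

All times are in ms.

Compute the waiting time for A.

11

Schedule: | C 0-12 | E 12-20 | A 20-30 | D 30-46 | B 46-63 |
Completion: A=30  B=63  C=12  D=46  E=20
Waiting(A) = turnaround − burst = 21 − 10 = 11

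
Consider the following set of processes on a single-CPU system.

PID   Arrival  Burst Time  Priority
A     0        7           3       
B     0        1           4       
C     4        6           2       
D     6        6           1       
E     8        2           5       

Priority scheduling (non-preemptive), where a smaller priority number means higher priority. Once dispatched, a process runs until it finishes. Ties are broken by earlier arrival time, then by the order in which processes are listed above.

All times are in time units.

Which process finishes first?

Gantt: | A 0-7 | D 7-13 | C 13-19 | B 19-20 | E 20-22 |
Completion: A=7  B=20  C=19  D=13  E=22
Finish order: A → D → C → B → E

A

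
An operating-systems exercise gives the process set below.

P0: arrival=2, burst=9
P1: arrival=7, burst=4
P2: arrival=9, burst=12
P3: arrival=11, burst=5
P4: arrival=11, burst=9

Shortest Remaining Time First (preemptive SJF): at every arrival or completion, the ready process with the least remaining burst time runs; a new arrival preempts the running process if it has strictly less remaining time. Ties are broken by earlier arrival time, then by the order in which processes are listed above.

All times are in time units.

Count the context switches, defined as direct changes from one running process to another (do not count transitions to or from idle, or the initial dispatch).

Timeline: | idle 0-2 | P0 2-11 | P1 11-15 | P3 15-20 | P4 20-29 | P2 29-41 |
Completion: P0=11  P1=15  P2=41  P3=20  P4=29

4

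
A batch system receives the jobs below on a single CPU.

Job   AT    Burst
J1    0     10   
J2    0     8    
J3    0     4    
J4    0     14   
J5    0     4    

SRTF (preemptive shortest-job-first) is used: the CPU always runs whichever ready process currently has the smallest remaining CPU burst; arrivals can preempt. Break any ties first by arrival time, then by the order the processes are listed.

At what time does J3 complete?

Gantt: | J3 0-4 | J5 4-8 | J2 8-16 | J1 16-26 | J4 26-40 |
Completion: J1=26  J2=16  J3=4  J4=40  J5=8

4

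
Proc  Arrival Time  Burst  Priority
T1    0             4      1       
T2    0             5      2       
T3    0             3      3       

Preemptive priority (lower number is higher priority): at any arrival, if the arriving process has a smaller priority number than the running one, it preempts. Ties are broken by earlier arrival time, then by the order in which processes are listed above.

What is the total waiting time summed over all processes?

13

Gantt: | T1 0-4 | T2 4-9 | T3 9-12 |
Completion: T1=4  T2=9  T3=12
Turnaround (C−A): T1=4  T2=9  T3=12
Waiting = turnaround − burst: T1=0, T2=4, T3=9
Total waiting = 0 + 4 + 9 = 13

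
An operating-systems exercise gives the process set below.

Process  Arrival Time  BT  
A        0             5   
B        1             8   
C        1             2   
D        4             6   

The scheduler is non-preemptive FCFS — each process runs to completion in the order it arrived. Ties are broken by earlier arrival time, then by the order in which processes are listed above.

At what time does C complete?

15

Gantt: | A 0-5 | B 5-13 | C 13-15 | D 15-21 |
Completion: A=5  B=13  C=15  D=21
Turnaround (C−A): A=5  B=12  C=14  D=17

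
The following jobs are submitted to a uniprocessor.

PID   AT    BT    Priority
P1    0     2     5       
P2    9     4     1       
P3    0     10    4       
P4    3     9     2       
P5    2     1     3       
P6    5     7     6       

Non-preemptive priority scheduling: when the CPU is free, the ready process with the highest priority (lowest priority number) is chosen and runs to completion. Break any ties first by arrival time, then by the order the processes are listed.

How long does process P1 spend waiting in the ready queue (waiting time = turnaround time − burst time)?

Schedule: | P3 0-10 | P2 10-14 | P4 14-23 | P5 23-24 | P1 24-26 | P6 26-33 |
Completion: P1=26  P2=14  P3=10  P4=23  P5=24  P6=33
Turnaround (C−A): P1=26  P2=5  P3=10  P4=20  P5=22  P6=28
Waiting(P1) = turnaround − burst = 26 − 2 = 24

24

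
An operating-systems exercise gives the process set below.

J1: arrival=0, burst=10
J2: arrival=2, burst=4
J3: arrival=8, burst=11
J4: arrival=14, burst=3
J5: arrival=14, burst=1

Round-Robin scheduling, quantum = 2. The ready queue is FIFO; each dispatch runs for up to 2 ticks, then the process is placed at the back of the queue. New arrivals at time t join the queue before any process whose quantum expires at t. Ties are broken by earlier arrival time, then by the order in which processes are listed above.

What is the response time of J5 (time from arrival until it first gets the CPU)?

Schedule: | J1 0-2 | J2 2-4 | J1 4-6 | J2 6-8 | J1 8-10 | J3 10-12 | J1 12-14 | J3 14-16 | J4 16-18 | J5 18-19 | J1 19-21 | J3 21-23 | J4 23-24 | J3 24-29 |
Completion: J1=21  J2=8  J3=29  J4=24  J5=19
Turnaround (C−A): J1=21  J2=6  J3=21  J4=10  J5=5
Response(J5) = first start − arrival = 18 − 14 = 4

4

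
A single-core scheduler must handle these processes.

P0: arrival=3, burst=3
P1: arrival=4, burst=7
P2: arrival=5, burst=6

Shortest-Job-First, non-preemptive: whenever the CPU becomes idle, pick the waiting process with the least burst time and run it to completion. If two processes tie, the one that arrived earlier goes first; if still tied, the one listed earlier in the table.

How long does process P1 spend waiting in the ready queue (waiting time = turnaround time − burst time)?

Gantt: | idle 0-3 | P0 3-6 | P2 6-12 | P1 12-19 |
Completion: P0=6  P1=19  P2=12
Waiting(P1) = turnaround − burst = 15 − 7 = 8

8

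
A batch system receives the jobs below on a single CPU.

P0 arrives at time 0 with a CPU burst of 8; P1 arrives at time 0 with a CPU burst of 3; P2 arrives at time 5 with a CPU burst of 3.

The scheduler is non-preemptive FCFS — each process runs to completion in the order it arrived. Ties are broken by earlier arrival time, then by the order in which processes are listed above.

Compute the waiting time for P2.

6

Schedule: | P0 0-8 | P1 8-11 | P2 11-14 |
Completion: P0=8  P1=11  P2=14
Turnaround (C−A): P0=8  P1=11  P2=9
Waiting(P2) = turnaround − burst = 9 − 3 = 6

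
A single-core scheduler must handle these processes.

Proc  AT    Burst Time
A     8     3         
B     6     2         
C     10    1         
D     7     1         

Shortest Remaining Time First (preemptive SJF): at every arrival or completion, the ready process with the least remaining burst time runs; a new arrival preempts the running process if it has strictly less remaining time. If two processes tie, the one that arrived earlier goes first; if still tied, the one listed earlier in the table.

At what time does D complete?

Schedule: | idle 0-6 | B 6-8 | D 8-9 | A 9-10 | C 10-11 | A 11-13 |
Completion: A=13  B=8  C=11  D=9
Turnaround (C−A): A=5  B=2  C=1  D=2

9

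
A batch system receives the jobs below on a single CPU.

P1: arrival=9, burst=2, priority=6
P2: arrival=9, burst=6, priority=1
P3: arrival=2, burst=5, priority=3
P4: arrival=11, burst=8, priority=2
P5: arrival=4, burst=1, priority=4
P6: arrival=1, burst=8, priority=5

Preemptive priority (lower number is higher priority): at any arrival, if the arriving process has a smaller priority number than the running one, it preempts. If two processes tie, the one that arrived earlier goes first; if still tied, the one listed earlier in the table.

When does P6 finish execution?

29

Schedule: | idle 0-1 | P6 1-2 | P3 2-7 | P5 7-8 | P6 8-9 | P2 9-15 | P4 15-23 | P6 23-29 | P1 29-31 |
Completion: P1=31  P2=15  P3=7  P4=23  P5=8  P6=29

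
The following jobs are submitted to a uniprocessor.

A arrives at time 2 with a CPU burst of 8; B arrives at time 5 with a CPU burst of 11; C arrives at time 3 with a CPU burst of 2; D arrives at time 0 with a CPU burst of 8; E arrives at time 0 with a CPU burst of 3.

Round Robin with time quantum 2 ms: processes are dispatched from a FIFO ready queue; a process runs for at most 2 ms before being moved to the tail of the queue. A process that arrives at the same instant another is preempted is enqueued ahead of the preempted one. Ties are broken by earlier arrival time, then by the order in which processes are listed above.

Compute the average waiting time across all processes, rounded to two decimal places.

12.20

Gantt: | D 0-2 | E 2-4 | A 4-6 | D 6-8 | C 8-10 | E 10-11 | B 11-13 | A 13-15 | D 15-17 | B 17-19 | A 19-21 | D 21-23 | B 23-25 | A 25-27 | B 27-32 |
Completion: A=27  B=32  C=10  D=23  E=11
Waiting times: A=17, B=16, C=5, D=15, E=8
Average waiting = (17+16+5+15+8) / 5 = 61/5 = 12.20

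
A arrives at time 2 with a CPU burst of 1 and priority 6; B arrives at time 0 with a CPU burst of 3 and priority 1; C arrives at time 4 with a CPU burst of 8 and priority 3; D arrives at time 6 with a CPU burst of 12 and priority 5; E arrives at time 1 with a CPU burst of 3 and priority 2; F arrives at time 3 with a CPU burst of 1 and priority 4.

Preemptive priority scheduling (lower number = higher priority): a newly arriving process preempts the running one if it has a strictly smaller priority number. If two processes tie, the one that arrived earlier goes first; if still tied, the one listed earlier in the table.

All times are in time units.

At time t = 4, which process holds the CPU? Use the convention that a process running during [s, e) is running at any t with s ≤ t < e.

Schedule: | B 0-3 | E 3-6 | C 6-14 | F 14-15 | D 15-27 | A 27-28 |
Completion: A=28  B=3  C=14  D=27  E=6  F=15
Turnaround (C−A): A=26  B=3  C=10  D=21  E=5  F=12

E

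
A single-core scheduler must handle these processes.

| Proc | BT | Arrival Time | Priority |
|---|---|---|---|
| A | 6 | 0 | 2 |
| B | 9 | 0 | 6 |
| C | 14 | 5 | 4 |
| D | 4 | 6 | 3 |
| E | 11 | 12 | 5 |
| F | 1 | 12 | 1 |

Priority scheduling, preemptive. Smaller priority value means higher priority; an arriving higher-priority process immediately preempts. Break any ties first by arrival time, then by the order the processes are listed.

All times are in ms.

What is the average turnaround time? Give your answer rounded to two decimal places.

16.67

Schedule: | A 0-6 | D 6-10 | C 10-12 | F 12-13 | C 13-25 | E 25-36 | B 36-45 |
Completion: A=6  B=45  C=25  D=10  E=36  F=13
Turnaround (C−A): A=6  B=45  C=20  D=4  E=24  F=1
Turnaround times: A=6, B=45, C=20, D=4, E=24, F=1
Average turnaround = (6+45+20+4+24+1) / 6 = 100/6 = 16.67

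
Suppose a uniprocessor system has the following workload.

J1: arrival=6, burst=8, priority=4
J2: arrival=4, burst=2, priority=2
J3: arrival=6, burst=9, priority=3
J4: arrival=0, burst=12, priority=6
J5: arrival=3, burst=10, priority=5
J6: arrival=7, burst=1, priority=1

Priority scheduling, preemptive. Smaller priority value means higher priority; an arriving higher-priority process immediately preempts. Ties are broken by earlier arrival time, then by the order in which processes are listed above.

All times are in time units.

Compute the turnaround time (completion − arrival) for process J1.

Gantt: | J4 0-3 | J5 3-4 | J2 4-6 | J3 6-7 | J6 7-8 | J3 8-16 | J1 16-24 | J5 24-33 | J4 33-42 |
Completion: J1=24  J2=6  J3=16  J4=42  J5=33  J6=8
Turnaround (C−A): J1=18  J2=2  J3=10  J4=42  J5=30  J6=1
Turnaround(J1) = completion − arrival = 24 − 6 = 18

18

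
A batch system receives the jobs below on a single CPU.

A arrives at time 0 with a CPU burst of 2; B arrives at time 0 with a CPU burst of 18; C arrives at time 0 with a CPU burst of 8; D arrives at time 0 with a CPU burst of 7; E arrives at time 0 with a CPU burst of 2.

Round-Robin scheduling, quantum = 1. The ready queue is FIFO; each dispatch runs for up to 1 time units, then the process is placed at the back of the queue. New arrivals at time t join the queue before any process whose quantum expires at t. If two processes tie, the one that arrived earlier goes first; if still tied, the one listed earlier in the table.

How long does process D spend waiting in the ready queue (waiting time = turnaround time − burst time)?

18

Schedule: | A 0-1 | B 1-2 | C 2-3 | D 3-4 | E 4-5 | A 5-6 | B 6-7 | C 7-8 | D 8-9 | E 9-10 | B 10-11 | C 11-12 | D 12-13 | B 13-14 | C 14-15 | D 15-16 | B 16-17 | C 17-18 | D 18-19 | B 19-20 | C 20-21 | D 21-22 | B 22-23 | C 23-24 | D 24-25 | B 25-26 | C 26-27 | B 27-37 |
Completion: A=6  B=37  C=27  D=25  E=10
Waiting(D) = turnaround − burst = 25 − 7 = 18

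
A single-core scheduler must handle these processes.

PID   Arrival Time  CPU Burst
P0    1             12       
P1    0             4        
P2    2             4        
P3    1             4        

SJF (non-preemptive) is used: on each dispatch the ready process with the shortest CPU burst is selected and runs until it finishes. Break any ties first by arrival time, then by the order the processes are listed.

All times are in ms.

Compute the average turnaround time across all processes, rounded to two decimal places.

11.00

Timeline: | P1 0-4 | P3 4-8 | P2 8-12 | P0 12-24 |
Completion: P0=24  P1=4  P2=12  P3=8
Turnaround times: P0=23, P1=4, P2=10, P3=7
Average turnaround = (23+4+10+7) / 4 = 44/4 = 11.00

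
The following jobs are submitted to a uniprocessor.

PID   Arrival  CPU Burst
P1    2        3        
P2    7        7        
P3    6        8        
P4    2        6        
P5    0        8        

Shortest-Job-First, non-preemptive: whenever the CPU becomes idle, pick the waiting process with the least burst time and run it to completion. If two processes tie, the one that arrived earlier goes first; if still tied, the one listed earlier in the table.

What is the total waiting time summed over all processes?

Schedule: | P5 0-8 | P1 8-11 | P4 11-17 | P2 17-24 | P3 24-32 |
Completion: P1=11  P2=24  P3=32  P4=17  P5=8
Waiting = turnaround − burst: P1=6, P2=10, P3=18, P4=9, P5=0
Total waiting = 6 + 10 + 18 + 9 + 0 = 43

43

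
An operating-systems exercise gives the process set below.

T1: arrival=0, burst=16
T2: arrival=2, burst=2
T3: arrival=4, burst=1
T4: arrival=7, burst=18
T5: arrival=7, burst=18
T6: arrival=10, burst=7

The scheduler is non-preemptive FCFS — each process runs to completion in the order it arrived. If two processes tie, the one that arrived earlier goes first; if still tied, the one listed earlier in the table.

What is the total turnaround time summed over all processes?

177

Schedule: | T1 0-16 | T2 16-18 | T3 18-19 | T4 19-37 | T5 37-55 | T6 55-62 |
Completion: T1=16  T2=18  T3=19  T4=37  T5=55  T6=62
Turnaround = completion − arrival: T1=16, T2=16, T3=15, T4=30, T5=48, T6=52
Total turnaround = 16 + 16 + 15 + 30 + 48 + 52 = 177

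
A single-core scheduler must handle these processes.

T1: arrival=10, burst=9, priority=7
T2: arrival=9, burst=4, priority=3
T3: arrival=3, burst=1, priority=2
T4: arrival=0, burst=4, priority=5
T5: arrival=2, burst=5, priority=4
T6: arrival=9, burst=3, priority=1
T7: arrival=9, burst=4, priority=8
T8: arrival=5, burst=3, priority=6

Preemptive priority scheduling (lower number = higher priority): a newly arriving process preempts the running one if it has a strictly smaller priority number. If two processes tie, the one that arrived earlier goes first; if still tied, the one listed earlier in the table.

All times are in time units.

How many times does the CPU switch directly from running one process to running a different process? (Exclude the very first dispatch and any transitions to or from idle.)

10

Timeline: | T4 0-2 | T5 2-3 | T3 3-4 | T5 4-8 | T4 8-9 | T6 9-12 | T2 12-16 | T4 16-17 | T8 17-20 | T1 20-29 | T7 29-33 |
Completion: T1=29  T2=16  T3=4  T4=17  T5=8  T6=12  T7=33  T8=20
Turnaround (C−A): T1=19  T2=7  T3=1  T4=17  T5=6  T6=3  T7=24  T8=15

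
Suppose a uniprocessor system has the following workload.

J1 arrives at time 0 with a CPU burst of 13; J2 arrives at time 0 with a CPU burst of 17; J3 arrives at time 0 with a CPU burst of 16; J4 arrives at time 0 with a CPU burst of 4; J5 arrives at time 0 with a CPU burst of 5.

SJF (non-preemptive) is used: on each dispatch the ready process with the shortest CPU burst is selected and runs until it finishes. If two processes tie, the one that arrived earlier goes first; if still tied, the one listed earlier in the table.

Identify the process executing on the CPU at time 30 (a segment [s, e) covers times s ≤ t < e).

J3

Gantt: | J4 0-4 | J5 4-9 | J1 9-22 | J3 22-38 | J2 38-55 |
Completion: J1=22  J2=55  J3=38  J4=4  J5=9
Turnaround (C−A): J1=22  J2=55  J3=38  J4=4  J5=9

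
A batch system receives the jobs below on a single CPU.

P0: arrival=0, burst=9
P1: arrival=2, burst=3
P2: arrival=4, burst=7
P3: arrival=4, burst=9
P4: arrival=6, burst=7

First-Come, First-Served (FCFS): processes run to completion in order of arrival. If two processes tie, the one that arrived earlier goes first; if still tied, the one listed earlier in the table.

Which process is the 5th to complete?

Timeline: | P0 0-9 | P1 9-12 | P2 12-19 | P3 19-28 | P4 28-35 |
Completion: P0=9  P1=12  P2=19  P3=28  P4=35
Finish order: P0 → P1 → P2 → P3 → P4

P4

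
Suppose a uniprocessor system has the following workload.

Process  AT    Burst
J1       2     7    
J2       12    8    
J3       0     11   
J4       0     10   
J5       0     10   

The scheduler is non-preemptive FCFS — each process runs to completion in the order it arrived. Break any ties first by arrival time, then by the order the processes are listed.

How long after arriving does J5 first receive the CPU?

21

Timeline: | J3 0-11 | J4 11-21 | J5 21-31 | J1 31-38 | J2 38-46 |
Completion: J1=38  J2=46  J3=11  J4=21  J5=31
Turnaround (C−A): J1=36  J2=34  J3=11  J4=21  J5=31
Response(J5) = first start − arrival = 21 − 0 = 21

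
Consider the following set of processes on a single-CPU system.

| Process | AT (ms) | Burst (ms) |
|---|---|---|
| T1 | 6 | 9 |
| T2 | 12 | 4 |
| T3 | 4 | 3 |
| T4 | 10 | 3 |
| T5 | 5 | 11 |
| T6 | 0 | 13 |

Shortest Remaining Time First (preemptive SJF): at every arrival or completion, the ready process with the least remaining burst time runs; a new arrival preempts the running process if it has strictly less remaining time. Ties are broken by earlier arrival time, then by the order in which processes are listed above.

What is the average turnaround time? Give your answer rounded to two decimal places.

16.33

Schedule: | T6 0-4 | T3 4-7 | T6 7-10 | T4 10-13 | T2 13-17 | T6 17-23 | T1 23-32 | T5 32-43 |
Completion: T1=32  T2=17  T3=7  T4=13  T5=43  T6=23
Turnaround (C−A): T1=26  T2=5  T3=3  T4=3  T5=38  T6=23
Turnaround times: T1=26, T2=5, T3=3, T4=3, T5=38, T6=23
Average turnaround = (26+5+3+3+38+23) / 6 = 98/6 = 16.33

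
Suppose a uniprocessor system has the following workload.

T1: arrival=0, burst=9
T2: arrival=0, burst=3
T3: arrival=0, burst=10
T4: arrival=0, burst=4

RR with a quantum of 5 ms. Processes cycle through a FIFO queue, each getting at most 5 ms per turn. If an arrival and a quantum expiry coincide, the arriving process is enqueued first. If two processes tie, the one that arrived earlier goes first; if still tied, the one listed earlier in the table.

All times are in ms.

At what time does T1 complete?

Gantt: | T1 0-5 | T2 5-8 | T3 8-13 | T4 13-17 | T1 17-21 | T3 21-26 |
Completion: T1=21  T2=8  T3=26  T4=17
Turnaround (C−A): T1=21  T2=8  T3=26  T4=17

21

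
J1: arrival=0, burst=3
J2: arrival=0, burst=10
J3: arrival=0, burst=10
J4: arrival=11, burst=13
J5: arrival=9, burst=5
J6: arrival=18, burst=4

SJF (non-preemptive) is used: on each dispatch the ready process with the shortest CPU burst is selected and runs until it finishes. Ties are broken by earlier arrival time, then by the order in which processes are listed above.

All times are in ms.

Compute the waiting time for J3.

Timeline: | J1 0-3 | J2 3-13 | J5 13-18 | J6 18-22 | J3 22-32 | J4 32-45 |
Completion: J1=3  J2=13  J3=32  J4=45  J5=18  J6=22
Turnaround (C−A): J1=3  J2=13  J3=32  J4=34  J5=9  J6=4
Waiting(J3) = turnaround − burst = 32 − 10 = 22

22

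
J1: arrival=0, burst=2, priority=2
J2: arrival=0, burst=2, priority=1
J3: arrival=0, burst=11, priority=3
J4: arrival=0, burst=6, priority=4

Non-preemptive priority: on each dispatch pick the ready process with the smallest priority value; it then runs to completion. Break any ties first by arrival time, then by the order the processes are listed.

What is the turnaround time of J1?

4

Schedule: | J2 0-2 | J1 2-4 | J3 4-15 | J4 15-21 |
Completion: J1=4  J2=2  J3=15  J4=21
Turnaround (C−A): J1=4  J2=2  J3=15  J4=21
Turnaround(J1) = completion − arrival = 4 − 0 = 4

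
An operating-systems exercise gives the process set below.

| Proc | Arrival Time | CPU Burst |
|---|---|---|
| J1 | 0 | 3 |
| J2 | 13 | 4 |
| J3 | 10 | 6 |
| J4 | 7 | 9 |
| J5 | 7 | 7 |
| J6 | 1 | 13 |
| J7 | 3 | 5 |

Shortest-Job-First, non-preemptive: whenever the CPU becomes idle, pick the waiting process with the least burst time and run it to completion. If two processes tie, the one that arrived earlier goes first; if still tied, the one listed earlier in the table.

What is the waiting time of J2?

2

Timeline: | J1 0-3 | J7 3-8 | J5 8-15 | J2 15-19 | J3 19-25 | J4 25-34 | J6 34-47 |
Completion: J1=3  J2=19  J3=25  J4=34  J5=15  J6=47  J7=8
Turnaround (C−A): J1=3  J2=6  J3=15  J4=27  J5=8  J6=46  J7=5
Waiting(J2) = turnaround − burst = 6 − 4 = 2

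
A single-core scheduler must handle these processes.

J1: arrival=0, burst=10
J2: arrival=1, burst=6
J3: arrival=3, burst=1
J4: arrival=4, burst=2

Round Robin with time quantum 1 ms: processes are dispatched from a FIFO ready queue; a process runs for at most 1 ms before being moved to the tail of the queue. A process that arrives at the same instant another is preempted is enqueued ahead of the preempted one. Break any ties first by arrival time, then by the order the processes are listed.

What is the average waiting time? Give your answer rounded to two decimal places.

Timeline: | J1 0-1 | J2 1-2 | J1 2-3 | J2 3-4 | J3 4-5 | J1 5-6 | J4 6-7 | J2 7-8 | J1 8-9 | J4 9-10 | J2 10-11 | J1 11-12 | J2 12-13 | J1 13-14 | J2 14-15 | J1 15-19 |
Completion: J1=19  J2=15  J3=5  J4=10
Turnaround (C−A): J1=19  J2=14  J3=2  J4=6
Waiting times: J1=9, J2=8, J3=1, J4=4
Average waiting = (9+8+1+4) / 4 = 22/4 = 5.50

5.50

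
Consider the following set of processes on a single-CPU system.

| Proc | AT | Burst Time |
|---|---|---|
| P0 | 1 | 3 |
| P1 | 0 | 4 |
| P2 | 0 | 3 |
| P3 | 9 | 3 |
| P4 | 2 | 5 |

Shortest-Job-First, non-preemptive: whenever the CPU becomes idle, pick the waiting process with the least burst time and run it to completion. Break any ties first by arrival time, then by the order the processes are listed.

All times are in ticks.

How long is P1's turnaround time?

10

Gantt: | P2 0-3 | P0 3-6 | P1 6-10 | P3 10-13 | P4 13-18 |
Completion: P0=6  P1=10  P2=3  P3=13  P4=18
Turnaround (C−A): P0=5  P1=10  P2=3  P3=4  P4=16
Turnaround(P1) = completion − arrival = 10 − 0 = 10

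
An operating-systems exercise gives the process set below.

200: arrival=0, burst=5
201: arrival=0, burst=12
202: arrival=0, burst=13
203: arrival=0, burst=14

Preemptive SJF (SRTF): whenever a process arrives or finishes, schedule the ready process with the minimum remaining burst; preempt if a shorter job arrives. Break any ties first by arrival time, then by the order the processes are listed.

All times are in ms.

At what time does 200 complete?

Timeline: | 200 0-5 | 201 5-17 | 202 17-30 | 203 30-44 |
Completion: 200=5  201=17  202=30  203=44
Turnaround (C−A): 200=5  201=17  202=30  203=44

5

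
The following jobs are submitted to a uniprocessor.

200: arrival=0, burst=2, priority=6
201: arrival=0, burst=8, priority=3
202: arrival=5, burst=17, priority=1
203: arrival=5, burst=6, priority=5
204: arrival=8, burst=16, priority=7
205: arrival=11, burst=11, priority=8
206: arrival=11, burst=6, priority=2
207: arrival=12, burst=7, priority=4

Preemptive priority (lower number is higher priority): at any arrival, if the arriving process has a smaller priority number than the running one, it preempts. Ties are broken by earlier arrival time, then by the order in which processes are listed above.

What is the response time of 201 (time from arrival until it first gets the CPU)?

Timeline: | 201 0-5 | 202 5-22 | 206 22-28 | 201 28-31 | 207 31-38 | 203 38-44 | 200 44-46 | 204 46-62 | 205 62-73 |
Completion: 200=46  201=31  202=22  203=44  204=62  205=73  206=28  207=38
Turnaround (C−A): 200=46  201=31  202=17  203=39  204=54  205=62  206=17  207=26
Response(201) = first start − arrival = 0 − 0 = 0

0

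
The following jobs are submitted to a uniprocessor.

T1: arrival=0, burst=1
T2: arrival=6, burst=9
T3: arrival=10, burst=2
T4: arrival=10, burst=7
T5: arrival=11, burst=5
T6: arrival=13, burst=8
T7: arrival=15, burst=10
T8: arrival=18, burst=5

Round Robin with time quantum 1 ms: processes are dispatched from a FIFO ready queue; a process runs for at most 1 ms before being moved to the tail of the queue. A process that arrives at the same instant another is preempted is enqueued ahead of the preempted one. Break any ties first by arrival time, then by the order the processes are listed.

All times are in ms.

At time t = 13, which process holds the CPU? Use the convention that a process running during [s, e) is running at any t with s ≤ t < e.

T5

Timeline: | T1 0-1 | idle 1-6 | T2 6-10 | T3 10-11 | T4 11-12 | T2 12-13 | T5 13-14 | T3 14-15 | T4 15-16 | T6 16-17 | T2 17-18 | T5 18-19 | T7 19-20 | T4 20-21 | T6 21-22 | T8 22-23 | T2 23-24 | T5 24-25 | T7 25-26 | T4 26-27 | T6 27-28 | T8 28-29 | T2 29-30 | T5 30-31 | T7 31-32 | T4 32-33 | T6 33-34 | T8 34-35 | T2 35-36 | T5 36-37 | T7 37-38 | T4 38-39 | T6 39-40 | T8 40-41 | T7 41-42 | T4 42-43 | T6 43-44 | T8 44-45 | T7 45-46 | T6 46-47 | T7 47-48 | T6 48-49 | T7 49-52 |
Completion: T1=1  T2=36  T3=15  T4=43  T5=37  T6=49  T7=52  T8=45
Turnaround (C−A): T1=1  T2=30  T3=5  T4=33  T5=26  T6=36  T7=37  T8=27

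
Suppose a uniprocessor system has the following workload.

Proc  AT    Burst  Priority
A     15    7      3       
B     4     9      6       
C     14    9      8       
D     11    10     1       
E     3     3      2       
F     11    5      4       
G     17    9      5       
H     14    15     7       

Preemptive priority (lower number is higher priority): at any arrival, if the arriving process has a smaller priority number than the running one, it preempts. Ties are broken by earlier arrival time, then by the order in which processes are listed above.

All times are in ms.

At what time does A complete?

Timeline: | idle 0-3 | E 3-6 | B 6-11 | D 11-21 | A 21-28 | F 28-33 | G 33-42 | B 42-46 | H 46-61 | C 61-70 |
Completion: A=28  B=46  C=70  D=21  E=6  F=33  G=42  H=61
Turnaround (C−A): A=13  B=42  C=56  D=10  E=3  F=22  G=25  H=47

28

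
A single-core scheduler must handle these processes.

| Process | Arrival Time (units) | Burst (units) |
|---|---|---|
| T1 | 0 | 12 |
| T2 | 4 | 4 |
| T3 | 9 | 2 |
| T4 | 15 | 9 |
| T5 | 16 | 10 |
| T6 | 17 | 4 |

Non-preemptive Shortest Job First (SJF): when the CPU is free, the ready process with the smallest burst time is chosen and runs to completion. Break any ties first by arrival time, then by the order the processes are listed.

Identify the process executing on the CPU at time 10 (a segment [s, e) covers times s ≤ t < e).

Timeline: | T1 0-12 | T3 12-14 | T2 14-18 | T6 18-22 | T4 22-31 | T5 31-41 |
Completion: T1=12  T2=18  T3=14  T4=31  T5=41  T6=22
Turnaround (C−A): T1=12  T2=14  T3=5  T4=16  T5=25  T6=5

T1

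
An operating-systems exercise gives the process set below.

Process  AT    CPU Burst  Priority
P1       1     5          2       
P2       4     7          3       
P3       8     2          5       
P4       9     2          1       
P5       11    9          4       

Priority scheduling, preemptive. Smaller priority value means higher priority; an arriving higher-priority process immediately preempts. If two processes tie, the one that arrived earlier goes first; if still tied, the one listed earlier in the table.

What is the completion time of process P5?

24

Schedule: | idle 0-1 | P1 1-6 | P2 6-9 | P4 9-11 | P2 11-15 | P5 15-24 | P3 24-26 |
Completion: P1=6  P2=15  P3=26  P4=11  P5=24
Turnaround (C−A): P1=5  P2=11  P3=18  P4=2  P5=13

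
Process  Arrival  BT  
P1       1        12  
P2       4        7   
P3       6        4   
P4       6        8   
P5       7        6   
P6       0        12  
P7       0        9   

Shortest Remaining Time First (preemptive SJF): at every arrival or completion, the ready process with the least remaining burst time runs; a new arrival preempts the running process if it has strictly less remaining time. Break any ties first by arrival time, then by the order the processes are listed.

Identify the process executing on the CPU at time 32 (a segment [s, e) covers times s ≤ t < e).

Schedule: | P7 0-9 | P3 9-13 | P5 13-19 | P2 19-26 | P4 26-34 | P6 34-46 | P1 46-58 |
Completion: P1=58  P2=26  P3=13  P4=34  P5=19  P6=46  P7=9

P4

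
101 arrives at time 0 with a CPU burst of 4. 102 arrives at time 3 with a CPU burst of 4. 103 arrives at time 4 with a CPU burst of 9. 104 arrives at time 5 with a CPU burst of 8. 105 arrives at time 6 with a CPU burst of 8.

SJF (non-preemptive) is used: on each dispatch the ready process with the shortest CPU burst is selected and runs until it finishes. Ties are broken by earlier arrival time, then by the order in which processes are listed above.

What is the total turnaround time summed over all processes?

67

Gantt: | 101 0-4 | 102 4-8 | 104 8-16 | 105 16-24 | 103 24-33 |
Completion: 101=4  102=8  103=33  104=16  105=24
Turnaround (C−A): 101=4  102=5  103=29  104=11  105=18
Turnaround = completion − arrival: 101=4, 102=5, 103=29, 104=11, 105=18
Total turnaround = 4 + 5 + 29 + 11 + 18 = 67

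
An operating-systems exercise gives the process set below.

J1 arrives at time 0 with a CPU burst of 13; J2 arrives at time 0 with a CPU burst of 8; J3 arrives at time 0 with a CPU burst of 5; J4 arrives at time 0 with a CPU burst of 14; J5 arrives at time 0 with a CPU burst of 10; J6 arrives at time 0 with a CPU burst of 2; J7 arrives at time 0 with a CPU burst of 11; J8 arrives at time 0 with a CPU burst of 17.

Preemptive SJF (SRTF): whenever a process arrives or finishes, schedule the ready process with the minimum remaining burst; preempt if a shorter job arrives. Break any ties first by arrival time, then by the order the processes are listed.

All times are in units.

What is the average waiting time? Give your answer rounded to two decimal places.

Timeline: | J6 0-2 | J3 2-7 | J2 7-15 | J5 15-25 | J7 25-36 | J1 36-49 | J4 49-63 | J8 63-80 |
Completion: J1=49  J2=15  J3=7  J4=63  J5=25  J6=2  J7=36  J8=80
Waiting times: J1=36, J2=7, J3=2, J4=49, J5=15, J6=0, J7=25, J8=63
Average waiting = (36+7+2+49+15+0+25+63) / 8 = 197/8 = 24.63

24.63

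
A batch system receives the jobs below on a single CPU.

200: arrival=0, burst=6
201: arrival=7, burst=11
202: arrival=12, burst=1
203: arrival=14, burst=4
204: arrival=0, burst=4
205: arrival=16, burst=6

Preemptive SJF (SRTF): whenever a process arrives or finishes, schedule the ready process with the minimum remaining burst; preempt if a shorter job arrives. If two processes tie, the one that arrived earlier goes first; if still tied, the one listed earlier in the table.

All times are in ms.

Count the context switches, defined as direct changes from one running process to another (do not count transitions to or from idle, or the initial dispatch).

Schedule: | 204 0-4 | 200 4-10 | 201 10-12 | 202 12-13 | 201 13-14 | 203 14-18 | 205 18-24 | 201 24-32 |
Completion: 200=10  201=32  202=13  203=18  204=4  205=24
Turnaround (C−A): 200=10  201=25  202=1  203=4  204=4  205=8

7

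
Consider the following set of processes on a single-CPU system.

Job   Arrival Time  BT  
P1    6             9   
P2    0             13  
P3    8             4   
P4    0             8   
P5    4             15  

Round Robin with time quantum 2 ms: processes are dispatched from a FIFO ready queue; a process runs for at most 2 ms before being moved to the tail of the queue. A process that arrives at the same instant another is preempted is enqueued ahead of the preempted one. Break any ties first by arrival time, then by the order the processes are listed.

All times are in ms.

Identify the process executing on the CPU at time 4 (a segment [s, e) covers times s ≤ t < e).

Gantt: | P2 0-2 | P4 2-4 | P2 4-6 | P5 6-8 | P4 8-10 | P1 10-12 | P2 12-14 | P3 14-16 | P5 16-18 | P4 18-20 | P1 20-22 | P2 22-24 | P3 24-26 | P5 26-28 | P4 28-30 | P1 30-32 | P2 32-34 | P5 34-36 | P1 36-38 | P2 38-40 | P5 40-42 | P1 42-43 | P2 43-44 | P5 44-49 |
Completion: P1=43  P2=44  P3=26  P4=30  P5=49
Turnaround (C−A): P1=37  P2=44  P3=18  P4=30  P5=45

P2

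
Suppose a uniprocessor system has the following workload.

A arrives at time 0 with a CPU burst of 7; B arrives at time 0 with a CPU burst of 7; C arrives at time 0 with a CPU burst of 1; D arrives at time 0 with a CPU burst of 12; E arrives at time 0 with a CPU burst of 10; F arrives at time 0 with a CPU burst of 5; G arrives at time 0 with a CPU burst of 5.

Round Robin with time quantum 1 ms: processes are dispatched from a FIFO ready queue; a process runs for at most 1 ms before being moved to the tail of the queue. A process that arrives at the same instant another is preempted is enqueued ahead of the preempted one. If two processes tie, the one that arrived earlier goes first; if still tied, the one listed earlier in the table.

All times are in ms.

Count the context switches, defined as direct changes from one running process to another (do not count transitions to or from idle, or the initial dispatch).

Timeline: | A 0-1 | B 1-2 | C 2-3 | D 3-4 | E 4-5 | F 5-6 | G 6-7 | A 7-8 | B 8-9 | D 9-10 | E 10-11 | F 11-12 | G 12-13 | A 13-14 | B 14-15 | D 15-16 | E 16-17 | F 17-18 | G 18-19 | A 19-20 | B 20-21 | D 21-22 | E 22-23 | F 23-24 | G 24-25 | A 25-26 | B 26-27 | D 27-28 | E 28-29 | F 29-30 | G 30-31 | A 31-32 | B 32-33 | D 33-34 | E 34-35 | A 35-36 | B 36-37 | D 37-38 | E 38-39 | D 39-40 | E 40-41 | D 41-42 | E 42-43 | D 43-44 | E 44-45 | D 45-47 |
Completion: A=36  B=37  C=3  D=47  E=45  F=30  G=31

45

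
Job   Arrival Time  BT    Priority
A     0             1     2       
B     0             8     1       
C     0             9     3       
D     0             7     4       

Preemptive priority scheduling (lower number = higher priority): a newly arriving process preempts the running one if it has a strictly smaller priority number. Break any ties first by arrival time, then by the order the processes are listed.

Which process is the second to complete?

Schedule: | B 0-8 | A 8-9 | C 9-18 | D 18-25 |
Completion: A=9  B=8  C=18  D=25
Finish order: B → A → C → D

A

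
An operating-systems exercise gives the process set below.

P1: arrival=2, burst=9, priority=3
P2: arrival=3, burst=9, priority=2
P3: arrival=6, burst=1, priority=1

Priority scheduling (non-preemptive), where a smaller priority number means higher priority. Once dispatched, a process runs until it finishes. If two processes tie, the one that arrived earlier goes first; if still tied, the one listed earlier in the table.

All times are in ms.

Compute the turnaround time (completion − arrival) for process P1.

9

Schedule: | idle 0-2 | P1 2-11 | P3 11-12 | P2 12-21 |
Completion: P1=11  P2=21  P3=12
Turnaround (C−A): P1=9  P2=18  P3=6
Turnaround(P1) = completion − arrival = 11 − 2 = 9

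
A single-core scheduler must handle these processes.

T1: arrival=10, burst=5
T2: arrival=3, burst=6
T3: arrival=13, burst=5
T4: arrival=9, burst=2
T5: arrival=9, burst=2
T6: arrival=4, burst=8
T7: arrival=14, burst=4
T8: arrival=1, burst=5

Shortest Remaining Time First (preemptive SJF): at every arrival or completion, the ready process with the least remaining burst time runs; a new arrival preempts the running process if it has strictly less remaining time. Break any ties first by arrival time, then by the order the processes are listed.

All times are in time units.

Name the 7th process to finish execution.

Gantt: | idle 0-1 | T8 1-6 | T2 6-9 | T4 9-11 | T5 11-13 | T2 13-16 | T7 16-20 | T1 20-25 | T3 25-30 | T6 30-38 |
Completion: T1=25  T2=16  T3=30  T4=11  T5=13  T6=38  T7=20  T8=6
Finish order: T8 → T4 → T5 → T2 → T7 → T1 → T3 → T6

T3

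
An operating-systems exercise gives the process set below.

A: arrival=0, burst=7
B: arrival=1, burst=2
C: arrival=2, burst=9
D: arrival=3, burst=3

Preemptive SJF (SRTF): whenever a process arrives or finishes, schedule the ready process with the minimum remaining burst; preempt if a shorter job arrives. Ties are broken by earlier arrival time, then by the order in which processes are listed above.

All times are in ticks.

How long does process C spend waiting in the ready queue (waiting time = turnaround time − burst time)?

Schedule: | A 0-1 | B 1-3 | D 3-6 | A 6-12 | C 12-21 |
Completion: A=12  B=3  C=21  D=6
Turnaround (C−A): A=12  B=2  C=19  D=3
Waiting(C) = turnaround − burst = 19 − 9 = 10

10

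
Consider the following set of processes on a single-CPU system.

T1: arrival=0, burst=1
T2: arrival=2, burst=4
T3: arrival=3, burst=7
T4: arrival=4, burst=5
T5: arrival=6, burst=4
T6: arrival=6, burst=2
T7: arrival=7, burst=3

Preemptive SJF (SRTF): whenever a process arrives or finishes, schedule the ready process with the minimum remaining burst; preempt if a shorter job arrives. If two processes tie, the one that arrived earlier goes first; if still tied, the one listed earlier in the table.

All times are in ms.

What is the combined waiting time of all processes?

34

Gantt: | T1 0-1 | idle 1-2 | T2 2-6 | T6 6-8 | T7 8-11 | T5 11-15 | T4 15-20 | T3 20-27 |
Completion: T1=1  T2=6  T3=27  T4=20  T5=15  T6=8  T7=11
Turnaround (C−A): T1=1  T2=4  T3=24  T4=16  T5=9  T6=2  T7=4
Waiting = turnaround − burst: T1=0, T2=0, T3=17, T4=11, T5=5, T6=0, T7=1
Total waiting = 0 + 0 + 17 + 11 + 5 + 0 + 1 = 34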